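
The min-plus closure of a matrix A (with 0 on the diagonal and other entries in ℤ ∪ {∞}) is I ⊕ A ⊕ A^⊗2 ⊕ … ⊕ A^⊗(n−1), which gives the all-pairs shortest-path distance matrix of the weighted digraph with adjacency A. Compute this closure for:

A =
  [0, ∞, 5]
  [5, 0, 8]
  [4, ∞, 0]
Closure =
  [0, ∞, 5]
  [5, 0, 8]
  [4, ∞, 0]

This is the Floyd-Warshall all-pairs shortest-path computation. For each intermediate vertex k = 0, 1, …, 2, update dist[i][j] ← min(dist[i][j], dist[i][k] + dist[k][j]). The final matrix gives, for each (i, j), the minimum total weight of any directed path from i to j (possibly empty when i = j).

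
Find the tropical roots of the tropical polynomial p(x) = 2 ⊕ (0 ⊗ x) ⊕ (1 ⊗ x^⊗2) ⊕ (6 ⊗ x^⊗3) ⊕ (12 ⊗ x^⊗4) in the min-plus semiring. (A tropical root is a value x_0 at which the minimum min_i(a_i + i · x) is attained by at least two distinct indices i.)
Roots: {-6, -5, -1, 2}

Each tropical root is a break point of the lower envelope of the lines y = a_i + i · x (there are 5 lines, with slopes 0, 1, ..., 4). Only the lines that attain the minimum somewhere contribute to roots; other lines are dominated. Here the surviving (envelope) indices are i = 4, i = 3, i = 2, i = 1, i = 0.
Intersections between consecutive envelope lines give the roots: for adjacent envelope indices i < j the intersection is x = (a_i − a_j) / (j − i). Reading off the sorted break points: {-6, -5, -1, 2}.
Verification: at each break x_0, at least two indices attain the minimum of min_i(a_i + i · x_0).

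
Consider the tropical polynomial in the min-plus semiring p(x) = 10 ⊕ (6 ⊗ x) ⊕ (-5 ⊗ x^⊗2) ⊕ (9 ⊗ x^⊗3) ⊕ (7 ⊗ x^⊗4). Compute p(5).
p(5) = 5

A tropical monomial a ⊗ x^⊗i evaluates to a + i · x. Evaluating each term at x = 5:
  Term 0 contributes 10 + 0 · 5 = 10
  Term 1 contributes 6 + 1 · 5 = 11
  Term 2 contributes -5 + 2 · 5 = 5
  Term 3 contributes 9 + 3 · 5 = 24
  Term 4 contributes 7 + 4 · 5 = 27
p(5) = ⊕ of these = min[10, 11, 5, 24, 27] = 5.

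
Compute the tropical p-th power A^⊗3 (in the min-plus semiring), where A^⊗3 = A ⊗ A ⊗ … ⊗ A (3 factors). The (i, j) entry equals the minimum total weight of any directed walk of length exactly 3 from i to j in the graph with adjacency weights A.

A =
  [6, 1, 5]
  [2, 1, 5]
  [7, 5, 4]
A^⊗3 =
  [4, 3, 7]
  [4, 3, 7]
  [8, 7, 11]

Each entry (A^⊗3)_ij equals the minimum over all length-3 walks i = v_0 → v_1 → … → v_3 = j of Σ_t A[v_t][v_{t+1}]. For example, for (i, j) = (0, 2) we minimise over 9 possible intermediate vertex sequences; the minimum is 7, attained along the walk 0 → 1 → 1 → 2.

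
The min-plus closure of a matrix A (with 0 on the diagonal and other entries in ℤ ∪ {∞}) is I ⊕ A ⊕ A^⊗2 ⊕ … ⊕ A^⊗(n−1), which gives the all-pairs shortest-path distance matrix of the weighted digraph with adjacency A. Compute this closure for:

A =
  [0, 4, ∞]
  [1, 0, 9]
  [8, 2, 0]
Closure =
  [0, 4, 13]
  [1, 0, 9]
  [3, 2, 0]

This is the Floyd-Warshall all-pairs shortest-path computation. For each intermediate vertex k = 0, 1, …, 2, update dist[i][j] ← min(dist[i][j], dist[i][k] + dist[k][j]). The final matrix gives, for each (i, j), the minimum total weight of any directed path from i to j (possibly empty when i = j).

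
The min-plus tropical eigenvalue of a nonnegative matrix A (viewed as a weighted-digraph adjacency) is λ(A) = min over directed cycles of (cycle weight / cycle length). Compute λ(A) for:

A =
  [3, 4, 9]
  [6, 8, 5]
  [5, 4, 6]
λ(A) = 3

Enumerate directed cycles and compute their means (weight / length). Sample:
  cycle 0 → 0: weight = 3, length = 1, mean = 3/1 ≈ 3.000
  cycle 1 → 1: weight = 8, length = 1, mean = 8/1 ≈ 8.000
  cycle 2 → 2: weight = 6, length = 1, mean = 6/1 ≈ 6.000
  cycle 0 → 1 → 0: weight = 10, length = 2, mean = 10/2 ≈ 5.000
  cycle 0 → 2 → 0: weight = 14, length = 2, mean = 14/2 ≈ 7.000
  cycle 1 → 0 → 1: weight = 10, length = 2, mean = 10/2 ≈ 5.000
Minimum mean = 3.000, attained e.g. along the cycle 0 → 0 with weight 3 and length 1. So λ(A) = 3/1 = 3.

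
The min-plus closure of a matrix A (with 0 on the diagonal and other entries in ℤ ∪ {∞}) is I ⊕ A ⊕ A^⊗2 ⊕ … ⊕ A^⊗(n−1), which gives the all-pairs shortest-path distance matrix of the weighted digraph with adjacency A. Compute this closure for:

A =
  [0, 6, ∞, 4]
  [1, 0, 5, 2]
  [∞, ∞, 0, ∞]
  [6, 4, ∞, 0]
Closure =
  [0, 6, 11, 4]
  [1, 0, 5, 2]
  [∞, ∞, 0, ∞]
  [5, 4, 9, 0]

This is the Floyd-Warshall all-pairs shortest-path computation. For each intermediate vertex k = 0, 1, …, 3, update dist[i][j] ← min(dist[i][j], dist[i][k] + dist[k][j]). The final matrix gives, for each (i, j), the minimum total weight of any directed path from i to j (possibly empty when i = j).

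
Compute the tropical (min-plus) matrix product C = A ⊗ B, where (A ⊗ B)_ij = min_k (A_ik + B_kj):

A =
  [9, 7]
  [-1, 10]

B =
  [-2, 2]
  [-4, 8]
A ⊗ B =
  [3, 11]
  [-3, 1]

Apply the min-plus product entry-by-entry:
  C[0][0] = min over k of (A[0][0] + B[0][0] = 9 + -2 = 7, A[0][1] + B[1][0] = 7 + -4 = 3) = 3 (attained at k = 1)
  C[0][1] = min over k of (A[0][0] + B[0][1] = 9 + 2 = 11, A[0][1] + B[1][1] = 7 + 8 = 15) = 11 (attained at k = 0)
  C[1][0] = min over k of (A[1][0] + B[0][0] = -1 + -2 = -3, A[1][1] + B[1][0] = 10 + -4 = 6) = -3 (attained at k = 0)
  C[1][1] = min over k of (A[1][0] + B[0][1] = -1 + 2 = 1, A[1][1] + B[1][1] = 10 + 8 = 18) = 1 (attained at k = 0)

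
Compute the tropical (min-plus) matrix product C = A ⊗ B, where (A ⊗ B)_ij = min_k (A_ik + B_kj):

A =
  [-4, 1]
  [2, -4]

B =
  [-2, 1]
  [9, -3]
A ⊗ B =
  [-6, -3]
  [0, -7]

Apply the min-plus product entry-by-entry:
  C[0][0] = min over k of (A[0][0] + B[0][0] = -4 + -2 = -6, A[0][1] + B[1][0] = 1 + 9 = 10) = -6 (attained at k = 0)
  C[0][1] = min over k of (A[0][0] + B[0][1] = -4 + 1 = -3, A[0][1] + B[1][1] = 1 + -3 = -2) = -3 (attained at k = 0)
  C[1][0] = min over k of (A[1][0] + B[0][0] = 2 + -2 = 0, A[1][1] + B[1][0] = -4 + 9 = 5) = 0 (attained at k = 0)
  C[1][1] = min over k of (A[1][0] + B[0][1] = 2 + 1 = 3, A[1][1] + B[1][1] = -4 + -3 = -7) = -7 (attained at k = 1)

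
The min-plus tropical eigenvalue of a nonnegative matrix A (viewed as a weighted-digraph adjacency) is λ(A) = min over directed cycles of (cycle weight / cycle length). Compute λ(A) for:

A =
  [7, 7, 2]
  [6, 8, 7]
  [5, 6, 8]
λ(A) = 7/2

Enumerate directed cycles and compute their means (weight / length). Sample:
  cycle 0 → 0: weight = 7, length = 1, mean = 7/1 ≈ 7.000
  cycle 1 → 1: weight = 8, length = 1, mean = 8/1 ≈ 8.000
  cycle 2 → 2: weight = 8, length = 1, mean = 8/1 ≈ 8.000
  cycle 0 → 1 → 0: weight = 13, length = 2, mean = 13/2 ≈ 6.500
  cycle 0 → 2 → 0: weight = 7, length = 2, mean = 7/2 ≈ 3.500
  cycle 1 → 0 → 1: weight = 13, length = 2, mean = 13/2 ≈ 6.500
Minimum mean = 3.500, attained e.g. along the cycle 0 → 2 → 0 with weight 7 and length 2. So λ(A) = 7/2 = 7/2.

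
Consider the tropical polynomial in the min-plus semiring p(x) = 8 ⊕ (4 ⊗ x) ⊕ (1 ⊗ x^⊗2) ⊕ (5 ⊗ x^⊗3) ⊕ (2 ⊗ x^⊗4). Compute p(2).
p(2) = 5

A tropical monomial a ⊗ x^⊗i evaluates to a + i · x. Evaluating each term at x = 2:
  Term 0 contributes 8 + 0 · 2 = 8
  Term 1 contributes 4 + 1 · 2 = 6
  Term 2 contributes 1 + 2 · 2 = 5
  Term 3 contributes 5 + 3 · 2 = 11
  Term 4 contributes 2 + 4 · 2 = 10
p(2) = ⊕ of these = min[8, 6, 5, 11, 10] = 5.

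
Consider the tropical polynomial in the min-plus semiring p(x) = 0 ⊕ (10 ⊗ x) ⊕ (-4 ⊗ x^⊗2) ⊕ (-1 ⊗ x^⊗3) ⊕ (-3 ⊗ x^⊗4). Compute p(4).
p(4) = 0

A tropical monomial a ⊗ x^⊗i evaluates to a + i · x. Evaluating each term at x = 4:
  Term 0 contributes 0 + 0 · 4 = 0
  Term 1 contributes 10 + 1 · 4 = 14
  Term 2 contributes -4 + 2 · 4 = 4
  Term 3 contributes -1 + 3 · 4 = 11
  Term 4 contributes -3 + 4 · 4 = 13
p(4) = ⊕ of these = min[0, 14, 4, 11, 13] = 0.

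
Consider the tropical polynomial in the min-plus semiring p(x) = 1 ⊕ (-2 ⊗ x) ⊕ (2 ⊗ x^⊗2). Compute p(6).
p(6) = 1

A tropical monomial a ⊗ x^⊗i evaluates to a + i · x. Evaluating each term at x = 6:
  Term 0 contributes 1 + 0 · 6 = 1
  Term 1 contributes -2 + 1 · 6 = 4
  Term 2 contributes 2 + 2 · 6 = 14
p(6) = ⊕ of these = min[1, 4, 14] = 1.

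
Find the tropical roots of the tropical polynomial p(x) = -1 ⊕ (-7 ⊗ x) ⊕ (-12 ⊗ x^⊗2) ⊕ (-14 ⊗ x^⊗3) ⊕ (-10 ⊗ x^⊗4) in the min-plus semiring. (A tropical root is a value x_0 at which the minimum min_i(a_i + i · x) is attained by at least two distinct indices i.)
Roots: {-4, 2, 5, 6}

Each tropical root is a break point of the lower envelope of the lines y = a_i + i · x (there are 5 lines, with slopes 0, 1, ..., 4). Only the lines that attain the minimum somewhere contribute to roots; other lines are dominated. Here the surviving (envelope) indices are i = 4, i = 3, i = 2, i = 1, i = 0.
Intersections between consecutive envelope lines give the roots: for adjacent envelope indices i < j the intersection is x = (a_i − a_j) / (j − i). Reading off the sorted break points: {-4, 2, 5, 6}.
Verification: at each break x_0, at least two indices attain the minimum of min_i(a_i + i · x_0).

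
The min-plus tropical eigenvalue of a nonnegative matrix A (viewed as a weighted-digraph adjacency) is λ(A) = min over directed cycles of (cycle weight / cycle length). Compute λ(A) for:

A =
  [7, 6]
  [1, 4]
λ(A) = 7/2

Enumerate directed cycles and compute their means (weight / length). Sample:
  cycle 0 → 0: weight = 7, length = 1, mean = 7/1 ≈ 7.000
  cycle 1 → 1: weight = 4, length = 1, mean = 4/1 ≈ 4.000
  cycle 0 → 1 → 0: weight = 7, length = 2, mean = 7/2 ≈ 3.500
  cycle 1 → 0 → 1: weight = 7, length = 2, mean = 7/2 ≈ 3.500
Minimum mean = 3.500, attained e.g. along the cycle 0 → 1 → 0 with weight 7 and length 2. So λ(A) = 7/2 = 7/2.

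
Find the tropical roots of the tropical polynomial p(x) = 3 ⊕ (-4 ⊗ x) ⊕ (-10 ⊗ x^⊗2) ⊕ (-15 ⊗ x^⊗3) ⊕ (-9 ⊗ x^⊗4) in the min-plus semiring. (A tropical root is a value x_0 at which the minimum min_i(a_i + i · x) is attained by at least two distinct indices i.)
Roots: {-6, 5, 6, 7}

Each tropical root is a break point of the lower envelope of the lines y = a_i + i · x (there are 5 lines, with slopes 0, 1, ..., 4). Only the lines that attain the minimum somewhere contribute to roots; other lines are dominated. Here the surviving (envelope) indices are i = 4, i = 3, i = 2, i = 1, i = 0.
Intersections between consecutive envelope lines give the roots: for adjacent envelope indices i < j the intersection is x = (a_i − a_j) / (j − i). Reading off the sorted break points: {-6, 5, 6, 7}.
Verification: at each break x_0, at least two indices attain the minimum of min_i(a_i + i · x_0).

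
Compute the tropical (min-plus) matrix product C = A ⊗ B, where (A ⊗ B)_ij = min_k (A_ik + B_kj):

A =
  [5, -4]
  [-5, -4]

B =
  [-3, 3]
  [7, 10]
A ⊗ B =
  [2, 6]
  [-8, -2]

Apply the min-plus product entry-by-entry:
  C[0][0] = min over k of (A[0][0] + B[0][0] = 5 + -3 = 2, A[0][1] + B[1][0] = -4 + 7 = 3) = 2 (attained at k = 0)
  C[0][1] = min over k of (A[0][0] + B[0][1] = 5 + 3 = 8, A[0][1] + B[1][1] = -4 + 10 = 6) = 6 (attained at k = 1)
  C[1][0] = min over k of (A[1][0] + B[0][0] = -5 + -3 = -8, A[1][1] + B[1][0] = -4 + 7 = 3) = -8 (attained at k = 0)
  C[1][1] = min over k of (A[1][0] + B[0][1] = -5 + 3 = -2, A[1][1] + B[1][1] = -4 + 10 = 6) = -2 (attained at k = 0)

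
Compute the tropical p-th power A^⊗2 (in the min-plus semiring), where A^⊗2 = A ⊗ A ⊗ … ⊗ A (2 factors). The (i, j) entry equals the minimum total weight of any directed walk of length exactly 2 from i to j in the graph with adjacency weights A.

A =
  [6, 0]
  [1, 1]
A^⊗2 =
  [1, 1]
  [2, 1]

Each entry (A^⊗2)_ij equals the minimum over all length-2 walks i = v_0 → v_1 → … → v_2 = j of Σ_t A[v_t][v_{t+1}]. For example, for (i, j) = (0, 1) we minimise over 2 possible intermediate vertex sequences; the minimum is 1, attained along the walk 0 → 1 → 1.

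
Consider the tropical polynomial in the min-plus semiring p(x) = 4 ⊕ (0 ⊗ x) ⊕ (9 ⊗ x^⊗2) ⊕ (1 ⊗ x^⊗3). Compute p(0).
p(0) = 0

A tropical monomial a ⊗ x^⊗i evaluates to a + i · x. Evaluating each term at x = 0:
  Term 0 contributes 4 + 0 · 0 = 4
  Term 1 contributes 0 + 1 · 0 = 0
  Term 2 contributes 9 + 2 · 0 = 9
  Term 3 contributes 1 + 3 · 0 = 1
p(0) = ⊕ of these = min[4, 0, 9, 1] = 0.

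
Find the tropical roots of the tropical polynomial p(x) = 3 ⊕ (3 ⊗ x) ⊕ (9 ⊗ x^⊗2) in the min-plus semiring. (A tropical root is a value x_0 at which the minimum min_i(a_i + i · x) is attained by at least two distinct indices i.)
Roots: {-6, 0}

Each tropical root is a break point of the lower envelope of the lines y = a_i + i · x (there are 3 lines, with slopes 0, 1, ..., 2). Only the lines that attain the minimum somewhere contribute to roots; other lines are dominated. Here the surviving (envelope) indices are i = 2, i = 1, i = 0.
Intersections between consecutive envelope lines give the roots: for adjacent envelope indices i < j the intersection is x = (a_i − a_j) / (j − i). Reading off the sorted break points: {-6, 0}.
Verification: at each break x_0, at least two indices attain the minimum of min_i(a_i + i · x_0).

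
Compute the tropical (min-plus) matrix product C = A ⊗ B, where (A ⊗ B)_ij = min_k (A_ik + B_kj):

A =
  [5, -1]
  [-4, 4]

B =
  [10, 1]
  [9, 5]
A ⊗ B =
  [8, 4]
  [6, -3]

Apply the min-plus product entry-by-entry:
  C[0][0] = min over k of (A[0][0] + B[0][0] = 5 + 10 = 15, A[0][1] + B[1][0] = -1 + 9 = 8) = 8 (attained at k = 1)
  C[0][1] = min over k of (A[0][0] + B[0][1] = 5 + 1 = 6, A[0][1] + B[1][1] = -1 + 5 = 4) = 4 (attained at k = 1)
  C[1][0] = min over k of (A[1][0] + B[0][0] = -4 + 10 = 6, A[1][1] + B[1][0] = 4 + 9 = 13) = 6 (attained at k = 0)
  C[1][1] = min over k of (A[1][0] + B[0][1] = -4 + 1 = -3, A[1][1] + B[1][1] = 4 + 5 = 9) = -3 (attained at k = 0)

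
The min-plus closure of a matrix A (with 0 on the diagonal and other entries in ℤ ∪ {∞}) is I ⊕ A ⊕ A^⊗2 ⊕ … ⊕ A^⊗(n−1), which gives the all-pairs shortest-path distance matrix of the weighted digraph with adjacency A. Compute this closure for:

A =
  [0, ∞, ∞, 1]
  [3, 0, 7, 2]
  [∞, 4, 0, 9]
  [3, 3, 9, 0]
Closure =
  [0, 4, 10, 1]
  [3, 0, 7, 2]
  [7, 4, 0, 6]
  [3, 3, 9, 0]

This is the Floyd-Warshall all-pairs shortest-path computation. For each intermediate vertex k = 0, 1, …, 3, update dist[i][j] ← min(dist[i][j], dist[i][k] + dist[k][j]). The final matrix gives, for each (i, j), the minimum total weight of any directed path from i to j (possibly empty when i = j).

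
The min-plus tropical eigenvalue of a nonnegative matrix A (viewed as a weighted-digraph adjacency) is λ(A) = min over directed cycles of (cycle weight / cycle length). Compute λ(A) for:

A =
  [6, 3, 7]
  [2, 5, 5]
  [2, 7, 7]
λ(A) = 5/2

Enumerate directed cycles and compute their means (weight / length). Sample:
  cycle 0 → 0: weight = 6, length = 1, mean = 6/1 ≈ 6.000
  cycle 1 → 1: weight = 5, length = 1, mean = 5/1 ≈ 5.000
  cycle 2 → 2: weight = 7, length = 1, mean = 7/1 ≈ 7.000
  cycle 0 → 1 → 0: weight = 5, length = 2, mean = 5/2 ≈ 2.500
  cycle 0 → 2 → 0: weight = 9, length = 2, mean = 9/2 ≈ 4.500
  cycle 1 → 0 → 1: weight = 5, length = 2, mean = 5/2 ≈ 2.500
Minimum mean = 2.500, attained e.g. along the cycle 0 → 1 → 0 with weight 5 and length 2. So λ(A) = 5/2 = 5/2.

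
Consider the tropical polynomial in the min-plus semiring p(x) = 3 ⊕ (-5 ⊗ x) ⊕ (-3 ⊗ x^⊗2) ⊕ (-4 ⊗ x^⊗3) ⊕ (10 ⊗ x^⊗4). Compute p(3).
p(3) = -2

A tropical monomial a ⊗ x^⊗i evaluates to a + i · x. Evaluating each term at x = 3:
  Term 0 contributes 3 + 0 · 3 = 3
  Term 1 contributes -5 + 1 · 3 = -2
  Term 2 contributes -3 + 2 · 3 = 3
  Term 3 contributes -4 + 3 · 3 = 5
  Term 4 contributes 10 + 4 · 3 = 22
p(3) = ⊕ of these = min[3, -2, 3, 5, 22] = -2.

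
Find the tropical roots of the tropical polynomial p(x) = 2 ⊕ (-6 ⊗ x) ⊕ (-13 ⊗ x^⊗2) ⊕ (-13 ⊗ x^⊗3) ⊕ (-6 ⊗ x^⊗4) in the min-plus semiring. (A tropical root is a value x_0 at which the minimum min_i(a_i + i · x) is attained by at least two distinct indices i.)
Roots: {-7, 0, 7, 8}

Each tropical root is a break point of the lower envelope of the lines y = a_i + i · x (there are 5 lines, with slopes 0, 1, ..., 4). Only the lines that attain the minimum somewhere contribute to roots; other lines are dominated. Here the surviving (envelope) indices are i = 4, i = 3, i = 2, i = 1, i = 0.
Intersections between consecutive envelope lines give the roots: for adjacent envelope indices i < j the intersection is x = (a_i − a_j) / (j − i). Reading off the sorted break points: {-7, 0, 7, 8}.
Verification: at each break x_0, at least two indices attain the minimum of min_i(a_i + i · x_0).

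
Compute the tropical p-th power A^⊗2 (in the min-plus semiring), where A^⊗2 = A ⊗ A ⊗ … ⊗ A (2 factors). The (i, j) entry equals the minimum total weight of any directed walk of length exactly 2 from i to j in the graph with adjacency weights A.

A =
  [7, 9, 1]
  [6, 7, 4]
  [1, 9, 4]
A^⊗2 =
  [2, 10, 5]
  [5, 13, 7]
  [5, 10, 2]

Each entry (A^⊗2)_ij equals the minimum over all length-2 walks i = v_0 → v_1 → … → v_2 = j of Σ_t A[v_t][v_{t+1}]. For example, for (i, j) = (0, 2) we minimise over 3 possible intermediate vertex sequences; the minimum is 5, attained along the walk 0 → 2 → 2.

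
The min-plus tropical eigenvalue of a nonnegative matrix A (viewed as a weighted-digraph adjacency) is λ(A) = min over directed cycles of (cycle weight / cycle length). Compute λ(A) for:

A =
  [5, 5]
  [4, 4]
λ(A) = 4

Enumerate directed cycles and compute their means (weight / length). Sample:
  cycle 0 → 0: weight = 5, length = 1, mean = 5/1 ≈ 5.000
  cycle 1 → 1: weight = 4, length = 1, mean = 4/1 ≈ 4.000
  cycle 0 → 1 → 0: weight = 9, length = 2, mean = 9/2 ≈ 4.500
  cycle 1 → 0 → 1: weight = 9, length = 2, mean = 9/2 ≈ 4.500
Minimum mean = 4.000, attained e.g. along the cycle 1 → 1 with weight 4 and length 1. So λ(A) = 4/1 = 4.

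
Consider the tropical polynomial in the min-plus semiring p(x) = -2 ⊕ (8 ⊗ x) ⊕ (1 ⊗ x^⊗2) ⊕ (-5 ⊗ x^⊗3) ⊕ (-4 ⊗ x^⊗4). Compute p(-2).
p(-2) = -12

A tropical monomial a ⊗ x^⊗i evaluates to a + i · x. Evaluating each term at x = -2:
  Term 0 contributes -2 + 0 · -2 = -2
  Term 1 contributes 8 + 1 · -2 = 6
  Term 2 contributes 1 + 2 · -2 = -3
  Term 3 contributes -5 + 3 · -2 = -11
  Term 4 contributes -4 + 4 · -2 = -12
p(-2) = ⊕ of these = min[-2, 6, -3, -11, -12] = -12.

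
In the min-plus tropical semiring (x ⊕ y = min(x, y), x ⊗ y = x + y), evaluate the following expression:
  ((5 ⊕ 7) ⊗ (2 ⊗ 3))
((5 ⊕ 7) ⊗ (2 ⊗ 3)) = 10

Expand innermost to outermost. Recall ⊕ takes the minimum of its arguments and ⊗ takes their sum. Working out the expression ((5 ⊕ 7) ⊗ (2 ⊗ 3)) gives 10.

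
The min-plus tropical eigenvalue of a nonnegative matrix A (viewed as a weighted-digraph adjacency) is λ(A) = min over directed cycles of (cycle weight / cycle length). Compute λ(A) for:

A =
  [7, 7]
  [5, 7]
λ(A) = 6

Enumerate directed cycles and compute their means (weight / length). Sample:
  cycle 0 → 0: weight = 7, length = 1, mean = 7/1 ≈ 7.000
  cycle 1 → 1: weight = 7, length = 1, mean = 7/1 ≈ 7.000
  cycle 0 → 1 → 0: weight = 12, length = 2, mean = 12/2 ≈ 6.000
  cycle 1 → 0 → 1: weight = 12, length = 2, mean = 12/2 ≈ 6.000
Minimum mean = 6.000, attained e.g. along the cycle 0 → 1 → 0 with weight 12 and length 2. So λ(A) = 12/2 = 6.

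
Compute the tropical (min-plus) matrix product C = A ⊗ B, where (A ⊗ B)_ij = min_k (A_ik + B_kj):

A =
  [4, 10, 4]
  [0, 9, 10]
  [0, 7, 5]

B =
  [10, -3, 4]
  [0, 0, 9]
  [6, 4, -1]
A ⊗ B =
  [10, 1, 3]
  [9, -3, 4]
  [7, -3, 4]

Apply the min-plus product entry-by-entry:
  C[0][0] = min over k of (A[0][0] + B[0][0] = 4 + 10 = 14, A[0][1] + B[1][0] = 10 + 0 = 10, A[0][2] + B[2][0] = 4 + 6 = 10) = 10 (attained at k = 1)
  C[0][1] = min over k of (A[0][0] + B[0][1] = 4 + -3 = 1, A[0][1] + B[1][1] = 10 + 0 = 10, A[0][2] + B[2][1] = 4 + 4 = 8) = 1 (attained at k = 0)
  C[0][2] = min over k of (A[0][0] + B[0][2] = 4 + 4 = 8, A[0][1] + B[1][2] = 10 + 9 = 19, A[0][2] + B[2][2] = 4 + -1 = 3) = 3 (attained at k = 2)
  C[1][0] = min over k of (A[1][0] + B[0][0] = 0 + 10 = 10, A[1][1] + B[1][0] = 9 + 0 = 9, A[1][2] + B[2][0] = 10 + 6 = 16) = 9 (attained at k = 1)
  C[1][1] = min over k of (A[1][0] + B[0][1] = 0 + -3 = -3, A[1][1] + B[1][1] = 9 + 0 = 9, A[1][2] + B[2][1] = 10 + 4 = 14) = -3 (attained at k = 0)
  C[1][2] = min over k of (A[1][0] + B[0][2] = 0 + 4 = 4, A[1][1] + B[1][2] = 9 + 9 = 18, A[1][2] + B[2][2] = 10 + -1 = 9) = 4 (attained at k = 0)
  C[2][0] = min over k of (A[2][0] + B[0][0] = 0 + 10 = 10, A[2][1] + B[1][0] = 7 + 0 = 7, A[2][2] + B[2][0] = 5 + 6 = 11) = 7 (attained at k = 1)
  C[2][1] = min over k of (A[2][0] + B[0][1] = 0 + -3 = -3, A[2][1] + B[1][1] = 7 + 0 = 7, A[2][2] + B[2][1] = 5 + 4 = 9) = -3 (attained at k = 0)
  C[2][2] = min over k of (A[2][0] + B[0][2] = 0 + 4 = 4, A[2][1] + B[1][2] = 7 + 9 = 16, A[2][2] + B[2][2] = 5 + -1 = 4) = 4 (attained at k = 0)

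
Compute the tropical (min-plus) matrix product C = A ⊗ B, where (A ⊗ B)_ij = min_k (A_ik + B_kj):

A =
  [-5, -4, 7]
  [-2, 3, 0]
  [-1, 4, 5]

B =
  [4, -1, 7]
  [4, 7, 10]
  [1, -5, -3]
A ⊗ B =
  [-1, -6, 2]
  [1, -5, -3]
  [3, -2, 2]

Apply the min-plus product entry-by-entry:
  C[0][0] = min over k of (A[0][0] + B[0][0] = -5 + 4 = -1, A[0][1] + B[1][0] = -4 + 4 = 0, A[0][2] + B[2][0] = 7 + 1 = 8) = -1 (attained at k = 0)
  C[0][1] = min over k of (A[0][0] + B[0][1] = -5 + -1 = -6, A[0][1] + B[1][1] = -4 + 7 = 3, A[0][2] + B[2][1] = 7 + -5 = 2) = -6 (attained at k = 0)
  C[0][2] = min over k of (A[0][0] + B[0][2] = -5 + 7 = 2, A[0][1] + B[1][2] = -4 + 10 = 6, A[0][2] + B[2][2] = 7 + -3 = 4) = 2 (attained at k = 0)
  C[1][0] = min over k of (A[1][0] + B[0][0] = -2 + 4 = 2, A[1][1] + B[1][0] = 3 + 4 = 7, A[1][2] + B[2][0] = 0 + 1 = 1) = 1 (attained at k = 2)
  C[1][1] = min over k of (A[1][0] + B[0][1] = -2 + -1 = -3, A[1][1] + B[1][1] = 3 + 7 = 10, A[1][2] + B[2][1] = 0 + -5 = -5) = -5 (attained at k = 2)
  C[1][2] = min over k of (A[1][0] + B[0][2] = -2 + 7 = 5, A[1][1] + B[1][2] = 3 + 10 = 13, A[1][2] + B[2][2] = 0 + -3 = -3) = -3 (attained at k = 2)
  C[2][0] = min over k of (A[2][0] + B[0][0] = -1 + 4 = 3, A[2][1] + B[1][0] = 4 + 4 = 8, A[2][2] + B[2][0] = 5 + 1 = 6) = 3 (attained at k = 0)
  C[2][1] = min over k of (A[2][0] + B[0][1] = -1 + -1 = -2, A[2][1] + B[1][1] = 4 + 7 = 11, A[2][2] + B[2][1] = 5 + -5 = 0) = -2 (attained at k = 0)
  C[2][2] = min over k of (A[2][0] + B[0][2] = -1 + 7 = 6, A[2][1] + B[1][2] = 4 + 10 = 14, A[2][2] + B[2][2] = 5 + -3 = 2) = 2 (attained at k = 2)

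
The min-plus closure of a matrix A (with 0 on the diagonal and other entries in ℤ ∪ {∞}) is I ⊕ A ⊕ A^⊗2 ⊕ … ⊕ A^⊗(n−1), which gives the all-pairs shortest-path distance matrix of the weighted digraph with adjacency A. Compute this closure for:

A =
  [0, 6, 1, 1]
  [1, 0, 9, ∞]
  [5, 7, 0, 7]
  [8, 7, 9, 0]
Closure =
  [0, 6, 1, 1]
  [1, 0, 2, 2]
  [5, 7, 0, 6]
  [8, 7, 9, 0]

This is the Floyd-Warshall all-pairs shortest-path computation. For each intermediate vertex k = 0, 1, …, 3, update dist[i][j] ← min(dist[i][j], dist[i][k] + dist[k][j]). The final matrix gives, for each (i, j), the minimum total weight of any directed path from i to j (possibly empty when i = j).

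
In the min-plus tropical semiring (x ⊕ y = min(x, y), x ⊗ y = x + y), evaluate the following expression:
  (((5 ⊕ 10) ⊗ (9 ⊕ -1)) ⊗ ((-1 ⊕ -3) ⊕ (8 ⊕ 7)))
(((5 ⊕ 10) ⊗ (9 ⊕ -1)) ⊗ ((-1 ⊕ -3) ⊕ (8 ⊕ 7))) = 1

Expand innermost to outermost. Recall ⊕ takes the minimum of its arguments and ⊗ takes their sum. Working out the expression (((5 ⊕ 10) ⊗ (9 ⊕ -1)) ⊗ ((-1 ⊕ -3) ⊕ (8 ⊕ 7))) gives 1.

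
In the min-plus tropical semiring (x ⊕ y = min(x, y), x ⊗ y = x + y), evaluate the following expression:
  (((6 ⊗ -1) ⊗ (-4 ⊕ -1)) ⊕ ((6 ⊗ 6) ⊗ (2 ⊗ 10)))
(((6 ⊗ -1) ⊗ (-4 ⊕ -1)) ⊕ ((6 ⊗ 6) ⊗ (2 ⊗ 10))) = 1

Expand innermost to outermost. Recall ⊕ takes the minimum of its arguments and ⊗ takes their sum. Working out the expression (((6 ⊗ -1) ⊗ (-4 ⊕ -1)) ⊕ ((6 ⊗ 6) ⊗ (2 ⊗ 10))) gives 1.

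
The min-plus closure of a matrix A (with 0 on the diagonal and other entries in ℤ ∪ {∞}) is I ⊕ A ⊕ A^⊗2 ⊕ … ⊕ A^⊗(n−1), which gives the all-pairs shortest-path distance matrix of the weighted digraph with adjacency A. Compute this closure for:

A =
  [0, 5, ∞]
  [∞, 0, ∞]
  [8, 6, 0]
Closure =
  [0, 5, ∞]
  [∞, 0, ∞]
  [8, 6, 0]

This is the Floyd-Warshall all-pairs shortest-path computation. For each intermediate vertex k = 0, 1, …, 2, update dist[i][j] ← min(dist[i][j], dist[i][k] + dist[k][j]). The final matrix gives, for each (i, j), the minimum total weight of any directed path from i to j (possibly empty when i = j).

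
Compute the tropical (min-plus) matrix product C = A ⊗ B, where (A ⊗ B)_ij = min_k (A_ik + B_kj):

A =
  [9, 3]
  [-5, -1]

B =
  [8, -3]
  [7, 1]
A ⊗ B =
  [10, 4]
  [3, -8]

Apply the min-plus product entry-by-entry:
  C[0][0] = min over k of (A[0][0] + B[0][0] = 9 + 8 = 17, A[0][1] + B[1][0] = 3 + 7 = 10) = 10 (attained at k = 1)
  C[0][1] = min over k of (A[0][0] + B[0][1] = 9 + -3 = 6, A[0][1] + B[1][1] = 3 + 1 = 4) = 4 (attained at k = 1)
  C[1][0] = min over k of (A[1][0] + B[0][0] = -5 + 8 = 3, A[1][1] + B[1][0] = -1 + 7 = 6) = 3 (attained at k = 0)
  C[1][1] = min over k of (A[1][0] + B[0][1] = -5 + -3 = -8, A[1][1] + B[1][1] = -1 + 1 = 0) = -8 (attained at k = 0)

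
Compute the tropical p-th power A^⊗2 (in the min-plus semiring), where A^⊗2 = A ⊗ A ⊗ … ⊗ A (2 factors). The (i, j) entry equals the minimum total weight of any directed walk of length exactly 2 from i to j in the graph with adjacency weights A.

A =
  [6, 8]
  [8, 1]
A^⊗2 =
  [12, 9]
  [9, 2]

Each entry (A^⊗2)_ij equals the minimum over all length-2 walks i = v_0 → v_1 → … → v_2 = j of Σ_t A[v_t][v_{t+1}]. For example, for (i, j) = (0, 1) we minimise over 2 possible intermediate vertex sequences; the minimum is 9, attained along the walk 0 → 1 → 1.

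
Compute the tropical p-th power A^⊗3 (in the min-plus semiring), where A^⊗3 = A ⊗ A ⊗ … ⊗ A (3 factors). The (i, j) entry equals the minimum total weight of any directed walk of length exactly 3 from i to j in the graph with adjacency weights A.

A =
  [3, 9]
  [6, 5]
A^⊗3 =
  [9, 15]
  [12, 15]

Each entry (A^⊗3)_ij equals the minimum over all length-3 walks i = v_0 → v_1 → … → v_3 = j of Σ_t A[v_t][v_{t+1}]. For example, for (i, j) = (0, 1) we minimise over 4 possible intermediate vertex sequences; the minimum is 15, attained along the walk 0 → 0 → 0 → 1.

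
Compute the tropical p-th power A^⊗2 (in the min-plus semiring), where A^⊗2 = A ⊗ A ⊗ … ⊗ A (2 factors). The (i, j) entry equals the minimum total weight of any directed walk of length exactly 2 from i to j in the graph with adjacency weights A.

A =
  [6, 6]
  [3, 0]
A^⊗2 =
  [9, 6]
  [3, 0]

Each entry (A^⊗2)_ij equals the minimum over all length-2 walks i = v_0 → v_1 → … → v_2 = j of Σ_t A[v_t][v_{t+1}]. For example, for (i, j) = (0, 1) we minimise over 2 possible intermediate vertex sequences; the minimum is 6, attained along the walk 0 → 1 → 1.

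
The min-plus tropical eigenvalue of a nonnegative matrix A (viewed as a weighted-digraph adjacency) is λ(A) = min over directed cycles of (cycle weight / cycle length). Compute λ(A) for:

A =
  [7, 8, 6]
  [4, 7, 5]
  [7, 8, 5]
λ(A) = 5

Enumerate directed cycles and compute their means (weight / length). Sample:
  cycle 0 → 0: weight = 7, length = 1, mean = 7/1 ≈ 7.000
  cycle 1 → 1: weight = 7, length = 1, mean = 7/1 ≈ 7.000
  cycle 2 → 2: weight = 5, length = 1, mean = 5/1 ≈ 5.000
  cycle 0 → 1 → 0: weight = 12, length = 2, mean = 12/2 ≈ 6.000
  cycle 0 → 2 → 0: weight = 13, length = 2, mean = 13/2 ≈ 6.500
  cycle 1 → 0 → 1: weight = 12, length = 2, mean = 12/2 ≈ 6.000
Minimum mean = 5.000, attained e.g. along the cycle 2 → 2 with weight 5 and length 1. So λ(A) = 5/1 = 5.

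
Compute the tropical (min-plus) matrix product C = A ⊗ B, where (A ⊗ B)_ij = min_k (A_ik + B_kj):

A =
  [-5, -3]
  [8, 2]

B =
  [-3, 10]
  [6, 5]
A ⊗ B =
  [-8, 2]
  [5, 7]

Apply the min-plus product entry-by-entry:
  C[0][0] = min over k of (A[0][0] + B[0][0] = -5 + -3 = -8, A[0][1] + B[1][0] = -3 + 6 = 3) = -8 (attained at k = 0)
  C[0][1] = min over k of (A[0][0] + B[0][1] = -5 + 10 = 5, A[0][1] + B[1][1] = -3 + 5 = 2) = 2 (attained at k = 1)
  C[1][0] = min over k of (A[1][0] + B[0][0] = 8 + -3 = 5, A[1][1] + B[1][0] = 2 + 6 = 8) = 5 (attained at k = 0)
  C[1][1] = min over k of (A[1][0] + B[0][1] = 8 + 10 = 18, A[1][1] + B[1][1] = 2 + 5 = 7) = 7 (attained at k = 1)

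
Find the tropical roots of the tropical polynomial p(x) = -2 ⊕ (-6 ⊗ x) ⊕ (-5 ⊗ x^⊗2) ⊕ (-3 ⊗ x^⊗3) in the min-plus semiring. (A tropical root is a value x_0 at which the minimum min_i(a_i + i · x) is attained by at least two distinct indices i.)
Roots: {-2, -1, 4}

Each tropical root is a break point of the lower envelope of the lines y = a_i + i · x (there are 4 lines, with slopes 0, 1, ..., 3). Only the lines that attain the minimum somewhere contribute to roots; other lines are dominated. Here the surviving (envelope) indices are i = 3, i = 2, i = 1, i = 0.
Intersections between consecutive envelope lines give the roots: for adjacent envelope indices i < j the intersection is x = (a_i − a_j) / (j − i). Reading off the sorted break points: {-2, -1, 4}.
Verification: at each break x_0, at least two indices attain the minimum of min_i(a_i + i · x_0).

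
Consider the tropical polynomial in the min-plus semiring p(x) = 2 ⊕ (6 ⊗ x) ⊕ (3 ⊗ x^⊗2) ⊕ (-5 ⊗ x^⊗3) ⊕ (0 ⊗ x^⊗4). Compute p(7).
p(7) = 2

A tropical monomial a ⊗ x^⊗i evaluates to a + i · x. Evaluating each term at x = 7:
  Term 0 contributes 2 + 0 · 7 = 2
  Term 1 contributes 6 + 1 · 7 = 13
  Term 2 contributes 3 + 2 · 7 = 17
  Term 3 contributes -5 + 3 · 7 = 16
  Term 4 contributes 0 + 4 · 7 = 28
p(7) = ⊕ of these = min[2, 13, 17, 16, 28] = 2.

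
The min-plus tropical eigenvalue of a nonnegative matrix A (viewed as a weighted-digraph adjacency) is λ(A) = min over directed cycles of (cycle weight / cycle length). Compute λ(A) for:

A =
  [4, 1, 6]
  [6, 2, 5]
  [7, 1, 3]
λ(A) = 2

Enumerate directed cycles and compute their means (weight / length). Sample:
  cycle 0 → 0: weight = 4, length = 1, mean = 4/1 ≈ 4.000
  cycle 1 → 1: weight = 2, length = 1, mean = 2/1 ≈ 2.000
  cycle 2 → 2: weight = 3, length = 1, mean = 3/1 ≈ 3.000
  cycle 0 → 1 → 0: weight = 7, length = 2, mean = 7/2 ≈ 3.500
  cycle 0 → 2 → 0: weight = 13, length = 2, mean = 13/2 ≈ 6.500
  cycle 1 → 0 → 1: weight = 7, length = 2, mean = 7/2 ≈ 3.500
Minimum mean = 2.000, attained e.g. along the cycle 1 → 1 with weight 2 and length 1. So λ(A) = 2/1 = 2.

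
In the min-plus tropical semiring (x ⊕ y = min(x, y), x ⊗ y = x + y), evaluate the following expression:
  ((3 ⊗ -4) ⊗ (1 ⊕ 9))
((3 ⊗ -4) ⊗ (1 ⊕ 9)) = 0

Expand innermost to outermost. Recall ⊕ takes the minimum of its arguments and ⊗ takes their sum. Working out the expression ((3 ⊗ -4) ⊗ (1 ⊕ 9)) gives 0.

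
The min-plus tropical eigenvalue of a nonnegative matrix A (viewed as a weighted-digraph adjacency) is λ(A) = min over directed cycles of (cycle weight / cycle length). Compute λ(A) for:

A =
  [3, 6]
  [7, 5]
λ(A) = 3

Enumerate directed cycles and compute their means (weight / length). Sample:
  cycle 0 → 0: weight = 3, length = 1, mean = 3/1 ≈ 3.000
  cycle 1 → 1: weight = 5, length = 1, mean = 5/1 ≈ 5.000
  cycle 0 → 1 → 0: weight = 13, length = 2, mean = 13/2 ≈ 6.500
  cycle 1 → 0 → 1: weight = 13, length = 2, mean = 13/2 ≈ 6.500
Minimum mean = 3.000, attained e.g. along the cycle 0 → 0 with weight 3 and length 1. So λ(A) = 3/1 = 3.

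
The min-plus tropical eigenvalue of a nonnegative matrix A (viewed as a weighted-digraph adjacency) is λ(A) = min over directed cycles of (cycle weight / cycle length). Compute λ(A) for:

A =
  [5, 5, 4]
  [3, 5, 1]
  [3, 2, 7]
λ(A) = 3/2

Enumerate directed cycles and compute their means (weight / length). Sample:
  cycle 0 → 0: weight = 5, length = 1, mean = 5/1 ≈ 5.000
  cycle 1 → 1: weight = 5, length = 1, mean = 5/1 ≈ 5.000
  cycle 2 → 2: weight = 7, length = 1, mean = 7/1 ≈ 7.000
  cycle 0 → 1 → 0: weight = 8, length = 2, mean = 8/2 ≈ 4.000
  cycle 0 → 2 → 0: weight = 7, length = 2, mean = 7/2 ≈ 3.500
  cycle 1 → 0 → 1: weight = 8, length = 2, mean = 8/2 ≈ 4.000
Minimum mean = 1.500, attained e.g. along the cycle 1 → 2 → 1 with weight 3 and length 2. So λ(A) = 3/2 = 3/2.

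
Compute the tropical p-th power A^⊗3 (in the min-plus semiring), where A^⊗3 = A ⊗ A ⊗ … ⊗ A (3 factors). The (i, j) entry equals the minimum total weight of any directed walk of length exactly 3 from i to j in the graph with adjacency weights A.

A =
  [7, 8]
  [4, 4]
A^⊗3 =
  [16, 16]
  [12, 12]

Each entry (A^⊗3)_ij equals the minimum over all length-3 walks i = v_0 → v_1 → … → v_3 = j of Σ_t A[v_t][v_{t+1}]. For example, for (i, j) = (0, 1) we minimise over 4 possible intermediate vertex sequences; the minimum is 16, attained along the walk 0 → 1 → 1 → 1.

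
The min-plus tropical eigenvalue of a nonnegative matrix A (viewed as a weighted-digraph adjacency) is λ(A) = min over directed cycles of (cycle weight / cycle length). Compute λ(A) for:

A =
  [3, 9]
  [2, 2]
λ(A) = 2

Enumerate directed cycles and compute their means (weight / length). Sample:
  cycle 0 → 0: weight = 3, length = 1, mean = 3/1 ≈ 3.000
  cycle 1 → 1: weight = 2, length = 1, mean = 2/1 ≈ 2.000
  cycle 0 → 1 → 0: weight = 11, length = 2, mean = 11/2 ≈ 5.500
  cycle 1 → 0 → 1: weight = 11, length = 2, mean = 11/2 ≈ 5.500
Minimum mean = 2.000, attained e.g. along the cycle 1 → 1 with weight 2 and length 1. So λ(A) = 2/1 = 2.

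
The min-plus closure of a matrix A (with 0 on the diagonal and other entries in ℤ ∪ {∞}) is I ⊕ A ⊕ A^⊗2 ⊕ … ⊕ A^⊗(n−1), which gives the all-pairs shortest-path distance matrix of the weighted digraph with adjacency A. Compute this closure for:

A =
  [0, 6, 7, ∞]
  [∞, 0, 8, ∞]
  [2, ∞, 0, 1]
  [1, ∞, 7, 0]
Closure =
  [0, 6, 7, 8]
  [10, 0, 8, 9]
  [2, 8, 0, 1]
  [1, 7, 7, 0]

This is the Floyd-Warshall all-pairs shortest-path computation. For each intermediate vertex k = 0, 1, …, 3, update dist[i][j] ← min(dist[i][j], dist[i][k] + dist[k][j]). The final matrix gives, for each (i, j), the minimum total weight of any directed path from i to j (possibly empty when i = j).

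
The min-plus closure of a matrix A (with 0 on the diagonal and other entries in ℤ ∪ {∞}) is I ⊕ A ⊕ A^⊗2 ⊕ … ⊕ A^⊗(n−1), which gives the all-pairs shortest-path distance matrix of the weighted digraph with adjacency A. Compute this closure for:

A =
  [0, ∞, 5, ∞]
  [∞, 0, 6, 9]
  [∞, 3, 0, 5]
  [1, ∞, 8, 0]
Closure =
  [0, 8, 5, 10]
  [10, 0, 6, 9]
  [6, 3, 0, 5]
  [1, 9, 6, 0]

This is the Floyd-Warshall all-pairs shortest-path computation. For each intermediate vertex k = 0, 1, …, 3, update dist[i][j] ← min(dist[i][j], dist[i][k] + dist[k][j]). The final matrix gives, for each (i, j), the minimum total weight of any directed path from i to j (possibly empty when i = j).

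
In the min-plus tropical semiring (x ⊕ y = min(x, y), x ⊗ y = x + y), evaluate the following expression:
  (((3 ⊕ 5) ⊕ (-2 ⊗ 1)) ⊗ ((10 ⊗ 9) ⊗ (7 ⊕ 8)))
(((3 ⊕ 5) ⊕ (-2 ⊗ 1)) ⊗ ((10 ⊗ 9) ⊗ (7 ⊕ 8))) = 25

Expand innermost to outermost. Recall ⊕ takes the minimum of its arguments and ⊗ takes their sum. Working out the expression (((3 ⊕ 5) ⊕ (-2 ⊗ 1)) ⊗ ((10 ⊗ 9) ⊗ (7 ⊕ 8))) gives 25.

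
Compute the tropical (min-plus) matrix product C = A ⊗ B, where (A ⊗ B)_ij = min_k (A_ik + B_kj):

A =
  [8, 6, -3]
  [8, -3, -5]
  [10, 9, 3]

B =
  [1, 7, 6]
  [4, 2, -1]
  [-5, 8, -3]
A ⊗ B =
  [-8, 5, -6]
  [-10, -1, -8]
  [-2, 11, 0]

Apply the min-plus product entry-by-entry:
  C[0][0] = min over k of (A[0][0] + B[0][0] = 8 + 1 = 9, A[0][1] + B[1][0] = 6 + 4 = 10, A[0][2] + B[2][0] = -3 + -5 = -8) = -8 (attained at k = 2)
  C[0][1] = min over k of (A[0][0] + B[0][1] = 8 + 7 = 15, A[0][1] + B[1][1] = 6 + 2 = 8, A[0][2] + B[2][1] = -3 + 8 = 5) = 5 (attained at k = 2)
  C[0][2] = min over k of (A[0][0] + B[0][2] = 8 + 6 = 14, A[0][1] + B[1][2] = 6 + -1 = 5, A[0][2] + B[2][2] = -3 + -3 = -6) = -6 (attained at k = 2)
  C[1][0] = min over k of (A[1][0] + B[0][0] = 8 + 1 = 9, A[1][1] + B[1][0] = -3 + 4 = 1, A[1][2] + B[2][0] = -5 + -5 = -10) = -10 (attained at k = 2)
  C[1][1] = min over k of (A[1][0] + B[0][1] = 8 + 7 = 15, A[1][1] + B[1][1] = -3 + 2 = -1, A[1][2] + B[2][1] = -5 + 8 = 3) = -1 (attained at k = 1)
  C[1][2] = min over k of (A[1][0] + B[0][2] = 8 + 6 = 14, A[1][1] + B[1][2] = -3 + -1 = -4, A[1][2] + B[2][2] = -5 + -3 = -8) = -8 (attained at k = 2)
  C[2][0] = min over k of (A[2][0] + B[0][0] = 10 + 1 = 11, A[2][1] + B[1][0] = 9 + 4 = 13, A[2][2] + B[2][0] = 3 + -5 = -2) = -2 (attained at k = 2)
  C[2][1] = min over k of (A[2][0] + B[0][1] = 10 + 7 = 17, A[2][1] + B[1][1] = 9 + 2 = 11, A[2][2] + B[2][1] = 3 + 8 = 11) = 11 (attained at k = 1)
  C[2][2] = min over k of (A[2][0] + B[0][2] = 10 + 6 = 16, A[2][1] + B[1][2] = 9 + -1 = 8, A[2][2] + B[2][2] = 3 + -3 = 0) = 0 (attained at k = 2)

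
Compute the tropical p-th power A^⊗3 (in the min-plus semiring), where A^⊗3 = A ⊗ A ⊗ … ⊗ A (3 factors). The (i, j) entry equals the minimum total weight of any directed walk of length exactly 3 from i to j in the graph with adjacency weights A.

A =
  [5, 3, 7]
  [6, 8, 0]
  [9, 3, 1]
A^⊗3 =
  [12, 6, 4]
  [9, 4, 2]
  [10, 5, 3]

Each entry (A^⊗3)_ij equals the minimum over all length-3 walks i = v_0 → v_1 → … → v_3 = j of Σ_t A[v_t][v_{t+1}]. For example, for (i, j) = (0, 2) we minimise over 9 possible intermediate vertex sequences; the minimum is 4, attained along the walk 0 → 1 → 2 → 2.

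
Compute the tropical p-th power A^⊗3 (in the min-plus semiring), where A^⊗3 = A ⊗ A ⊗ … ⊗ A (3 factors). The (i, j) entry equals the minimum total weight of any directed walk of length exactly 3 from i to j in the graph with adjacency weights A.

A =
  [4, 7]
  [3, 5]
A^⊗3 =
  [12, 15]
  [11, 14]

Each entry (A^⊗3)_ij equals the minimum over all length-3 walks i = v_0 → v_1 → … → v_3 = j of Σ_t A[v_t][v_{t+1}]. For example, for (i, j) = (0, 1) we minimise over 4 possible intermediate vertex sequences; the minimum is 15, attained along the walk 0 → 0 → 0 → 1.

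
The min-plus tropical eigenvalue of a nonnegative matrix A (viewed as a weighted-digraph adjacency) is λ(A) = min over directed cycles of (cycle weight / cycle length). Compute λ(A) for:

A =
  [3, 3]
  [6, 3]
λ(A) = 3

Enumerate directed cycles and compute their means (weight / length). Sample:
  cycle 0 → 0: weight = 3, length = 1, mean = 3/1 ≈ 3.000
  cycle 1 → 1: weight = 3, length = 1, mean = 3/1 ≈ 3.000
  cycle 0 → 1 → 0: weight = 9, length = 2, mean = 9/2 ≈ 4.500
  cycle 1 → 0 → 1: weight = 9, length = 2, mean = 9/2 ≈ 4.500
Minimum mean = 3.000, attained e.g. along the cycle 0 → 0 with weight 3 and length 1. So λ(A) = 3/1 = 3.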